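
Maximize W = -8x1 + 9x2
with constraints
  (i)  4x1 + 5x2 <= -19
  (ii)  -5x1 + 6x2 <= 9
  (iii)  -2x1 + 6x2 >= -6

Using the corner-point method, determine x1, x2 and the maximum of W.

x1 = -5, x2 = -8/3, maximum W = 16

Feasible corners and W = -8x1 + 9x2:
  (-159/49, -59/49) → W = 741/49
  (-42/17, -31/17) → W = 57/17
  (-5, -8/3) → W = 16

The optimum lies where -5x1 + 6x2 = 9 and -2x1 + 6x2 = -6.
Solving simultaneously gives x1 = -5, x2 = -8/3.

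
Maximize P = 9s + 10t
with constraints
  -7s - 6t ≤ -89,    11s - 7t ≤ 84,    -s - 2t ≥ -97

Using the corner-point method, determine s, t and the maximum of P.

Vertices and P = 9s + 10t:
  (49/5, 17/5) → P = 611/5
  (-101/2, 295/4) → P = 283
  (847/29, 983/29) → P = 17453/29

At the optimal vertex, 11s - 7t = 84 and -s - 2t = -97.
Solving simultaneously gives s = 847/29, t = 983/29.

s = 847/29, t = 983/29, maximum P = 17453/29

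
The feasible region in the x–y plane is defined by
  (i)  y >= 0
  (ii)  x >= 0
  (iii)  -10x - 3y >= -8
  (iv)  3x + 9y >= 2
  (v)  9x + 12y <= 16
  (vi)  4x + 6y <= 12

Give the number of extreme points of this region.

5

Pairwise boundary intersections that survive every other constraint:
  (4/5, 0)
  (2/3, 0)
  (0, 2/9)
  (0, 4/3)
  (16/31, 88/93)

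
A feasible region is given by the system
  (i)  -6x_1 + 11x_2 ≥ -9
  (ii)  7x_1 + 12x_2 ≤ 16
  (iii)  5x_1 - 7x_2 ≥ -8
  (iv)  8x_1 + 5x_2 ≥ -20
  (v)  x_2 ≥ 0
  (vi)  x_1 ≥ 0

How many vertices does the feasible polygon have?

Pairwise boundary intersections that survive every other constraint:
  (284/149, 33/149)
  (3/2, 0)
  (16/109, 136/109)
  (0, 8/7)
  (0, 0)

5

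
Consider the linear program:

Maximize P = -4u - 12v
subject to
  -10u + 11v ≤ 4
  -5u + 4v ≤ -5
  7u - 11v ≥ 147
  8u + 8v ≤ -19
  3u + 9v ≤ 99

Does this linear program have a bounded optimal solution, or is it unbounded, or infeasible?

unbounded

From the feasible point (-533/27, -700/27), moving in the direction (8, -8) keeps every constraint satisfied while P increases without bound.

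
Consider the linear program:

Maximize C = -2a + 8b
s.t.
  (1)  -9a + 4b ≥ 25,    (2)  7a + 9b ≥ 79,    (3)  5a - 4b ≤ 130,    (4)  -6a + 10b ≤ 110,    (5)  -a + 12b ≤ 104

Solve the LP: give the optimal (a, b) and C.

Extreme points and C = -2a + 8b:
  (91/109, 886/109) → C = 6906/109
  (29/26, 911/104) → C = 882/13
  (4/31, 269/31) → C = 2144/31

At the optimal vertex, 7a + 9b = 79 and -a + 12b = 104.
Solving simultaneously gives a = 4/31, b = 269/31.

a = 4/31, b = 269/31, maximum C = 2144/31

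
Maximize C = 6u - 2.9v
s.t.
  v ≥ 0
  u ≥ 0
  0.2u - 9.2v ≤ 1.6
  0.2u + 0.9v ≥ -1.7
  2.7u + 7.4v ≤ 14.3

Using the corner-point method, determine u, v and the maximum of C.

u = 143/27, v = 0, maximum C = 286/9

Corner points and C = 6u - 2.9v:
  (0, 0) → C = 0
  (143/27, 0) → C = 286/9
  (0, 143/74) → C = -4147/740

The optimum lies where v = 0 and 2.7u + 7.4v = 14.3.
Solving simultaneously gives u = 143/27, v = 0.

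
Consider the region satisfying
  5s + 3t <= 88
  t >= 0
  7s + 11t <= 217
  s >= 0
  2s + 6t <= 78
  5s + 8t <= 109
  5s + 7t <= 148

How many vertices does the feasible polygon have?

5

Of the 21 pairwise boundary intersections, those satisfying every inequality are:
  (88/5, 0)
  (377/25, 21/5)
  (0, 0)
  (0, 13)
  (15/7, 86/7)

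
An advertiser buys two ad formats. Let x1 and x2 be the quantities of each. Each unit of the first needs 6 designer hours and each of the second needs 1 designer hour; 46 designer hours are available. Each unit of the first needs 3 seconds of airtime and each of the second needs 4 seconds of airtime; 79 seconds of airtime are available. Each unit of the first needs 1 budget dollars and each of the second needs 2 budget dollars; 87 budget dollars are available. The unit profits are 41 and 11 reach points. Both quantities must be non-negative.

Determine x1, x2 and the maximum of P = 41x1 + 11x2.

x1 = 5, x2 = 16, maximum P = 381

Extreme points and P = 41x1 + 11x2:
  (0, 0) → P = 0
  (0, 79/4) → P = 869/4
  (23/3, 0) → P = 943/3
  (5, 16) → P = 381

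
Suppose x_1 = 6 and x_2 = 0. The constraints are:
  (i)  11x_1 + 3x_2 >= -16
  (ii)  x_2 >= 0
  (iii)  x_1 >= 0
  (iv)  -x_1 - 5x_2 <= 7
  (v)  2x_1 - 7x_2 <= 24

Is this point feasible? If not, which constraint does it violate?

feasible

(i): 66 ≥ -16 ✓
(ii): 0 ≥ 0 ✓
(iii): 6 ≥ 0 ✓
(iv): -6 ≤ 7 ✓
(v): 12 ≤ 24 ✓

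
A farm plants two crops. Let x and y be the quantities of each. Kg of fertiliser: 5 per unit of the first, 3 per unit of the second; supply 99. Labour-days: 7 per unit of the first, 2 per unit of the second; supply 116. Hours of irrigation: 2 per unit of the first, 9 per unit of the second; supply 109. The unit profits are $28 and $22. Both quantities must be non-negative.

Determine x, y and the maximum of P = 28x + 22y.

x = 14, y = 9, maximum P = 590

Feasible corners and P = 28x + 22y:
  (0, 0) → P = 0
  (0, 109/9) → P = 2398/9
  (116/7, 0) → P = 464
  (14, 9) → P = 590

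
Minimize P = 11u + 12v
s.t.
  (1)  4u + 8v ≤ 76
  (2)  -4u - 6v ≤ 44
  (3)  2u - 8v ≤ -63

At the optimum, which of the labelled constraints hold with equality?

(1) and (2)

Vertices and P = 11u + 12v:
  (-101, 60) → P = -391
  (13/6, 101/12) → P = 749/6
  (-365/22, 41/11) → P = -3031/22

The minimum is at (-101, 60). Substituting into each constraint, equality holds for (1) and (2); the remaining constraints have slack.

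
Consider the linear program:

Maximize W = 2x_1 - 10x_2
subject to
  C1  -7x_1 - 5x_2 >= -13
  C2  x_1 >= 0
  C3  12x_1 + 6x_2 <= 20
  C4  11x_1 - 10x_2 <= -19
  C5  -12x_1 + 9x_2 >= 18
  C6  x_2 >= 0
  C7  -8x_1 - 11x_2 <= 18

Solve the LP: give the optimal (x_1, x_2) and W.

x_1 = 0, x_2 = 2, maximum W = -20

Feasible corners and W = 2x_1 - 10x_2:
  (0, 13/5) → W = -26
  (9/41, 94/41) → W = -922/41
  (0, 2) → W = -20

The binding constraints are x_1 = 0 and -12x_1 + 9x_2 = 18.
Solving simultaneously gives x_1 = 0, x_2 = 2.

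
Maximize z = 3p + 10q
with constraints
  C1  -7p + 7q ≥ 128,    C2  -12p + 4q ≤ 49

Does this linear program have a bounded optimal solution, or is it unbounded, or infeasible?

From the feasible point (169/56, 1193/56), moving in the direction (4, 12) keeps every constraint satisfied while z increases without bound.

unbounded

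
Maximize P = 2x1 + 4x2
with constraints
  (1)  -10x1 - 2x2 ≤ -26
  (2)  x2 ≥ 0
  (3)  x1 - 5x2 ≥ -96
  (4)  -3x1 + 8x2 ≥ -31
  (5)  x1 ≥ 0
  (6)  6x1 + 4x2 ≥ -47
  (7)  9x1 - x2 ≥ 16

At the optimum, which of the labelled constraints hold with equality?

(3) and (4)

Vertices and P = 2x1 + 4x2:
  (13/5, 0) → P = 26/5
  (29/14, 37/14) → P = 103/7
  (31/3, 0) → P = 62/3
  (923/7, 319/7) → P = 446
  (4, 20) → P = 88

The maximum is at (923/7, 319/7). Substituting into each constraint, equality holds for (3) and (4); the remaining constraints have slack.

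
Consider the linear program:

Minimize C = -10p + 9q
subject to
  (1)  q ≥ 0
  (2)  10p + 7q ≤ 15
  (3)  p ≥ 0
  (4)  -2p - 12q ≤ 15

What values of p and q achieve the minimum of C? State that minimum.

Extreme points and C = -10p + 9q:
  (3/2, 0) → C = -15
  (0, 0) → C = 0
  (0, 15/7) → C = 135/7

At the optimal vertex, q = 0 and 10p + 7q = 15.
Solving simultaneously gives p = 3/2, q = 0.

p = 3/2, q = 0, minimum C = -15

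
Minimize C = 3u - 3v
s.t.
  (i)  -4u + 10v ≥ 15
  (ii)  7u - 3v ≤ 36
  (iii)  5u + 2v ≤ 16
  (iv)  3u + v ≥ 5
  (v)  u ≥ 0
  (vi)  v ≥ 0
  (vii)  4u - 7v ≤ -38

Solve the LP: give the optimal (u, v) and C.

Corner points and C = 3u - 3v:
  (0, 8) → C = -24
  (36/43, 254/43) → C = -654/43
  (0, 38/7) → C = -114/7

The binding constraints are 5u + 2v = 16 and u = 0.
Solving simultaneously gives u = 0, v = 8.

u = 0, v = 8, minimum C = -24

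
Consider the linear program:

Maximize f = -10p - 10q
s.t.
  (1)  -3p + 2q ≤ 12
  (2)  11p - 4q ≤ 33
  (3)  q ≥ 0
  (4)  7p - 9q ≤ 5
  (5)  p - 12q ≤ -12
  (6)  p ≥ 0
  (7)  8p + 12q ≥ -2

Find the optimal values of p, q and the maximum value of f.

p = 0, q = 1, maximum f = -10

Feasible corners and f = -10p - 10q:
  (57/5, 231/10) → f = -345
  (0, 6) → f = -60
  (277/71, 176/71) → f = -4530/71
  (56/25, 89/75) → f = -514/15
  (0, 1) → f = -10

The binding constraints are p - 12q = -12 and p = 0.
Solving simultaneously gives p = 0, q = 1.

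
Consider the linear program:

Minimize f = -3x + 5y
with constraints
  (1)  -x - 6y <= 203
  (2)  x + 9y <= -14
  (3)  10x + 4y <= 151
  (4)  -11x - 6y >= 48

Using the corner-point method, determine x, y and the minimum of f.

x = 31/2, y = -437/12, minimum f = -2743/12

The optimum lies where -x - 6y = 203 and -11x - 6y = 48.
Solving simultaneously gives x = 31/2, y = -437/12.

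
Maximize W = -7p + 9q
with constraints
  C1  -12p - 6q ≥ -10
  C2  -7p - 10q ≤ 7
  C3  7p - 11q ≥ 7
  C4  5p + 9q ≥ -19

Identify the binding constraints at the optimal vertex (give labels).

Vertices and W = -7p + 9q:
  (71/39, -77/39) → W = -1190/39
  (76/87, -7/87) → W = -595/87
  (-1/21, -2/3) → W = -17/3

The maximum is at (-1/21, -2/3). Substituting into each constraint, equality holds for C2 and C3; the remaining constraints have slack.

C2 and C3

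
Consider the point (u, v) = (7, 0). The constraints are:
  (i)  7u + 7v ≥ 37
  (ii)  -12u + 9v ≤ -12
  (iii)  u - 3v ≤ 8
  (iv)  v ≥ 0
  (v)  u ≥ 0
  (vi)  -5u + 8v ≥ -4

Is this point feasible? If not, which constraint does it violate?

Constraint (vi): -5u + 8v = -35, which is not ≥ -4. All other constraints are satisfied.

not feasible — violates (vi)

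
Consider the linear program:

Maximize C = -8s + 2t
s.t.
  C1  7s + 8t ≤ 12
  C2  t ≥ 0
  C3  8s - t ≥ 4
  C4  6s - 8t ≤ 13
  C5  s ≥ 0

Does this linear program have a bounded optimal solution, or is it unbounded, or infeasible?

bounded optimum

Feasible corners and C = -8s + 2t:
  (12/7, 0) → C = -96/7
  (44/71, 68/71) → C = -216/71
  (1/2, 0) → C = -4
The feasible region has finitely many vertices and no improving ray; the maximum is -216/71 at (44/71, 68/71).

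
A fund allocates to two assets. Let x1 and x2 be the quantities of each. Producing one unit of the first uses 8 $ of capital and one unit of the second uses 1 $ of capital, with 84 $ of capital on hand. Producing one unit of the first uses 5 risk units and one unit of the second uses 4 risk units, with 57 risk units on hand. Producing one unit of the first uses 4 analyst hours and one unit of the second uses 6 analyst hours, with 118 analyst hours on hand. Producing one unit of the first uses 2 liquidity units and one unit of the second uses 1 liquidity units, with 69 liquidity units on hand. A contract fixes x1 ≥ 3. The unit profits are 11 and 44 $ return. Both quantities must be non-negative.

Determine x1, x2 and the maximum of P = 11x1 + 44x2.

x1 = 3, x2 = 21/2, maximum P = 495

Corner points and P = 11x1 + 44x2:
  (21/2, 0) → P = 231/2
  (3, 0) → P = 33
  (31/3, 4/3) → P = 517/3
  (3, 21/2) → P = 495

The binding constraints are 5x1 + 4x2 = 57 and x1 = 3.
Solving simultaneously gives x1 = 3, x2 = 21/2.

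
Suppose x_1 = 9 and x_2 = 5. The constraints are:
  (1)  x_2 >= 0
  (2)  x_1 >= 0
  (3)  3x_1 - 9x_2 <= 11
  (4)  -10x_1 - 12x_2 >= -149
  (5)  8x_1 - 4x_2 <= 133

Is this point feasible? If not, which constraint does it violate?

not feasible — violates (4)

Constraint (4): -10x_1 - 12x_2 = -150, which is not ≥ -149. All other constraints are satisfied.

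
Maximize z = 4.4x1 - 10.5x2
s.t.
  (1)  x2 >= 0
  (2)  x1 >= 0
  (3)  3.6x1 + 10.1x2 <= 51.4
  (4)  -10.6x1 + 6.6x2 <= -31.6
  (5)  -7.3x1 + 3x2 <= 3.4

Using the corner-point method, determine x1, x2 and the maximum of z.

Vertices and z = 4.4x1 - 10.5x2:
  (257/18, 0) → z = 2827/45
  (158/53, 0) → z = 3476/265
  (32920/6541, 21554/6541) → z = -81469/6541

x1 = 257/18, x2 = 0, maximum z = 2827/45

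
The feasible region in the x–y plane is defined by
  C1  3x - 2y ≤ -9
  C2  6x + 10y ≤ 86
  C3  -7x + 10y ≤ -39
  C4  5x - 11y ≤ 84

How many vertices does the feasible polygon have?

3

Of the 6 pairwise boundary intersections, those satisfying every inequality are:
  (-21/2, -45/4)
  (-267/23, -297/23)
  (-137/9, -131/9)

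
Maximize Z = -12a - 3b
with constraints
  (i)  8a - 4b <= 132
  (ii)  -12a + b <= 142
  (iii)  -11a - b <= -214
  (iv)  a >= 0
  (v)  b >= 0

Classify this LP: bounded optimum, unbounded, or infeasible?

Corner points and Z = -12a - 3b:
  (19, 5) → Z = -243
  (72/23, 4130/23) → Z = -13254/23
The feasible region has finitely many vertices and no improving ray; the maximum is -243 at (19, 5).

bounded optimum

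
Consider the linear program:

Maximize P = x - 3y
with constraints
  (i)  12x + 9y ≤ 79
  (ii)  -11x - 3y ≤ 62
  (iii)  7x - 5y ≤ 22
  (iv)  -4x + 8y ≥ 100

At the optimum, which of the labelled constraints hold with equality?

Vertices and P = x - 3y:
  (-265/21, 1613/63) → P = -626/7
  (-67/33, 379/33) → P = -1204/33
  (-199/25, 213/25) → P = -838/25

The maximum is at (-199/25, 213/25). Substituting into each constraint, equality holds for (ii) and (iv); the remaining constraints have slack.

(ii) and (iv)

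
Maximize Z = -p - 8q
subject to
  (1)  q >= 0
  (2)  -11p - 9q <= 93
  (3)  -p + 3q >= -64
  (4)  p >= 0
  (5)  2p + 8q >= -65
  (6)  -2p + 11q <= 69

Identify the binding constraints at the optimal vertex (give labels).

(1) and (4)

Corner points and Z = -p - 8q:
  (64, 0) → Z = -64
  (0, 0) → Z = 0
  (911/5, 197/5) → Z = -2487/5
  (0, 69/11) → Z = -552/11

The maximum is at (0, 0). Substituting into each constraint, equality holds for (1) and (4); the remaining constraints have slack.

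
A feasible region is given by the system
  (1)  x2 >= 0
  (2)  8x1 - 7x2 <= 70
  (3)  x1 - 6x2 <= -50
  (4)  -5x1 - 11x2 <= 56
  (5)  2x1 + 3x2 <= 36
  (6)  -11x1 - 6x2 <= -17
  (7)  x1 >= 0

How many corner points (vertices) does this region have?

Pairwise boundary intersections that survive every other constraint:
  (22/5, 136/15)
  (0, 25/3)
  (0, 12)

3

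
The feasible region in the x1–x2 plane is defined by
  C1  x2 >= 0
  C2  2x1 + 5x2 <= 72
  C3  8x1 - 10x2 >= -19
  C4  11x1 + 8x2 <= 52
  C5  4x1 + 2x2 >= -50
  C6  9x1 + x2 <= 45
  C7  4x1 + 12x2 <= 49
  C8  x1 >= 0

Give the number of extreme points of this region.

Of the 28 pairwise boundary intersections, those satisfying every inequality are:
  (52/11, 0)
  (0, 0)
  (131/68, 117/34)
  (0, 19/10)
  (58/25, 331/100)

5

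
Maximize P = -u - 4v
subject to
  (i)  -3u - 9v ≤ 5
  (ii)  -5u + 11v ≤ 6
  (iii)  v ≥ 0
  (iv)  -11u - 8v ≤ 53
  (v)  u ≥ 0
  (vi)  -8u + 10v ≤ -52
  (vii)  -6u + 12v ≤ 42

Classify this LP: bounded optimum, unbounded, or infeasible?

Vertices and P = -u - 4v:
  (316/19, 154/19) → P = -932/19
  (13/2, 0) → P = -13/2
The feasible region has finitely many vertices and no improving ray; the maximum is -13/2 at (13/2, 0).

bounded optimum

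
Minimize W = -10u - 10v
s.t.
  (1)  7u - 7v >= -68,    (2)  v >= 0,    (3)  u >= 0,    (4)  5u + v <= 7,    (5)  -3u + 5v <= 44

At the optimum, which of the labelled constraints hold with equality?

(3) and (4)

Corner points and W = -10u - 10v:
  (0, 0) → W = 0
  (7/5, 0) → W = -14
  (0, 7) → W = -70

The minimum is at (0, 7). Substituting into each constraint, equality holds for (3) and (4); the remaining constraints have slack.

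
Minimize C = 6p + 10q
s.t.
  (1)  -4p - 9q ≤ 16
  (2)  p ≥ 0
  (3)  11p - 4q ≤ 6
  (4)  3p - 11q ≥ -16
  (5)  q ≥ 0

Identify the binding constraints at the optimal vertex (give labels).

(2) and (5)

Corner points and C = 6p + 10q:
  (0, 16/11) → C = 160/11
  (0, 0) → C = 0
  (130/109, 194/109) → C = 2720/109
  (6/11, 0) → C = 36/11

The minimum is at (0, 0). Substituting into each constraint, equality holds for (2) and (5); the remaining constraints have slack.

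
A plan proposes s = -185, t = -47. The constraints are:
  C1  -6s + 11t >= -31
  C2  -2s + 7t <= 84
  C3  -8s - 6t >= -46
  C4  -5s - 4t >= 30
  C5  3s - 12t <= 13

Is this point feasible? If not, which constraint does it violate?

C1: 593 ≥ -31 ✓
C2: 41 ≤ 84 ✓
C3: 1762 ≥ -46 ✓
C4: 1113 ≥ 30 ✓
C5: 9 ≤ 13 ✓

feasible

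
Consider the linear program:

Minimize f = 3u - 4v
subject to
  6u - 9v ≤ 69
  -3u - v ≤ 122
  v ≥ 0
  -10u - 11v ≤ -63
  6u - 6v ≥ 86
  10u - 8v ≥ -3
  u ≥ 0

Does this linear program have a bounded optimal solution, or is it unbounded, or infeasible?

From the feasible point (20, 17/3), moving in the direction (6, 6) keeps every constraint satisfied while f decreases without bound.

unbounded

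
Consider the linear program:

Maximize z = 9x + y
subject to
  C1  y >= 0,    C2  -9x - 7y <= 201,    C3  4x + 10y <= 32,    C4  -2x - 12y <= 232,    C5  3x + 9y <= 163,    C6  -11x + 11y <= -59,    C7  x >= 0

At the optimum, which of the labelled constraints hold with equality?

C1 and C3

Vertices and z = 9x + y:
  (8, 0) → z = 72
  (59/11, 0) → z = 531/11
  (471/77, 58/77) → z = 4297/77

The maximum is at (8, 0). Substituting into each constraint, equality holds for C1 and C3; the remaining constraints have slack.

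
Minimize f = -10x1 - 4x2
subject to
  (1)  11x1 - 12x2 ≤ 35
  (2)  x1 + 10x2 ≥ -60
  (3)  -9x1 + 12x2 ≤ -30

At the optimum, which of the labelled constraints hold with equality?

(1) and (3)

Feasible corners and f = -10x1 - 4x2:
  (-185/61, -695/122) → f = 3240/61
  (5/2, -5/8) → f = -45/2
  (-70/17, -95/17) → f = 1080/17

The minimum is at (5/2, -5/8). Substituting into each constraint, equality holds for (1) and (3); the remaining constraints have slack.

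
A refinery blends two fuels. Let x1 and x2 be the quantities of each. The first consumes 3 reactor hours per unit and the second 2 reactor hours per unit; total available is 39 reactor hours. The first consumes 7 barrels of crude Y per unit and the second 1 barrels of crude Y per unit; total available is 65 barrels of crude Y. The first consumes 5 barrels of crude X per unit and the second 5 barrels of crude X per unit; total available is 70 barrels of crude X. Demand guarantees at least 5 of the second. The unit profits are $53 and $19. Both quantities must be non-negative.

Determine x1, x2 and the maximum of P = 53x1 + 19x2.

x1 = 17/2, x2 = 11/2, maximum P = 555

Feasible corners and P = 53x1 + 19x2:
  (0, 14) → P = 266
  (0, 5) → P = 95
  (17/2, 11/2) → P = 555
  (60/7, 5) → P = 3845/7

The binding constraints are 7x1 + x2 = 65 and 5x1 + 5x2 = 70.
Solving simultaneously gives x1 = 17/2, x2 = 11/2.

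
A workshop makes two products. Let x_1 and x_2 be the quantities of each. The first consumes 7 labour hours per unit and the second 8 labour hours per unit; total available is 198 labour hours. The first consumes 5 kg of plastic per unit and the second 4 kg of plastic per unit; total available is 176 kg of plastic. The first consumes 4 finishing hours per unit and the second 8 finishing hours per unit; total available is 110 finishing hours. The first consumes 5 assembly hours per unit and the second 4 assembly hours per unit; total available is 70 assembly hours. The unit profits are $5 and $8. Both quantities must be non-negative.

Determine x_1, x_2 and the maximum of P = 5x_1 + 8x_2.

The binding constraints are 4x_1 + 8x_2 = 110 and 5x_1 + 4x_2 = 70.
Solving simultaneously gives x_1 = 5, x_2 = 45/4.

x_1 = 5, x_2 = 45/4, maximum P = 115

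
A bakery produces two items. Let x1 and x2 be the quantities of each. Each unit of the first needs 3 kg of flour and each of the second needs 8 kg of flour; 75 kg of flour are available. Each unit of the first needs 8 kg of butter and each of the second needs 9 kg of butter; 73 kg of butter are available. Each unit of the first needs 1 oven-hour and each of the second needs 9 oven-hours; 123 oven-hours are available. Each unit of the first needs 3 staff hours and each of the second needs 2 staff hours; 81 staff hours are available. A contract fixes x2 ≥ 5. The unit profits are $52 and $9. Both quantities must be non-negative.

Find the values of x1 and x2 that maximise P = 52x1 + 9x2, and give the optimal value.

x1 = 7/2, x2 = 5, maximum P = 227

Corner points and P = 52x1 + 9x2:
  (0, 73/9) → P = 73
  (0, 5) → P = 45
  (7/2, 5) → P = 227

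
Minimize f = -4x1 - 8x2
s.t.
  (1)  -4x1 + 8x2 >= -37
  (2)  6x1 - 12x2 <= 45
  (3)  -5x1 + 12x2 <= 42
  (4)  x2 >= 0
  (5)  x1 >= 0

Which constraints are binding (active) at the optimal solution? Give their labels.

(2) and (3)

Corner points and f = -4x1 - 8x2:
  (87, 159/4) → f = -666
  (15/2, 0) → f = -30
  (0, 7/2) → f = -28
  (0, 0) → f = 0

The minimum is at (87, 159/4). Substituting into each constraint, equality holds for (2) and (3); the remaining constraints have slack.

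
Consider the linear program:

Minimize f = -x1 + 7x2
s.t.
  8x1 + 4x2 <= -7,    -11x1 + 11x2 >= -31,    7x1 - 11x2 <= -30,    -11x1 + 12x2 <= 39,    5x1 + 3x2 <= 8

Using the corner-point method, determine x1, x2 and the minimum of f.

Corner points and f = -x1 + 7x2:
  (-197/116, 191/116) → f = 767/58
  (-12/7, 47/28) → f = 377/28
  (-69/37, 57/37) → f = 468/37

x1 = -69/37, x2 = 57/37, minimum f = 468/37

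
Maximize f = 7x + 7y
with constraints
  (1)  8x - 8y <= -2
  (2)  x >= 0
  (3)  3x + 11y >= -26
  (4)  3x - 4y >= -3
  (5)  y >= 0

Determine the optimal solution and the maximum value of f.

Extreme points and f = 7x + 7y:
  (0, 1/4) → f = 7/4
  (2, 9/4) → f = 119/4
  (0, 3/4) → f = 21/4

x = 2, y = 9/4, maximum f = 119/4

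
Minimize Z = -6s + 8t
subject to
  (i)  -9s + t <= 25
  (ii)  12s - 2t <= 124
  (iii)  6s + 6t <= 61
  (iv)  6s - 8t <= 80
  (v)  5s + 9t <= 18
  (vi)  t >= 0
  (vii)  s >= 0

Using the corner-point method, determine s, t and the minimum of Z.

s = 18/5, t = 0, minimum Z = -108/5

Vertices and Z = -6s + 8t:
  (18/5, 0) → Z = -108/5
  (0, 2) → Z = 16
  (0, 0) → Z = 0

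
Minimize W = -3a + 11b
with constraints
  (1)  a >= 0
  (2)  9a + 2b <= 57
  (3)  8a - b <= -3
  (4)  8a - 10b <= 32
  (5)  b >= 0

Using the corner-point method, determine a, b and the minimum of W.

At the optimal vertex, a = 0 and 8a - b = -3.
Solving simultaneously gives a = 0, b = 3.

a = 0, b = 3, minimum W = 33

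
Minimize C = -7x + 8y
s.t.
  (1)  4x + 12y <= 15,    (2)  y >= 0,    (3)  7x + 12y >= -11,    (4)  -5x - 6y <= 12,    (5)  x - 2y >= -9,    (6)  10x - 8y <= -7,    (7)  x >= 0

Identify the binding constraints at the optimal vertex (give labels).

Corner points and C = -7x + 8y:
  (9/38, 89/76) → C = 293/38
  (0, 5/4) → C = 10
  (0, 7/8) → C = 7

The minimum is at (0, 7/8). Substituting into each constraint, equality holds for (6) and (7); the remaining constraints have slack.

(6) and (7)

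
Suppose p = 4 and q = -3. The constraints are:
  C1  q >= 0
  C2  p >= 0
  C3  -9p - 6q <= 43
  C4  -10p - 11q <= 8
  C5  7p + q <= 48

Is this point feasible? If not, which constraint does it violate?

not feasible — violates C1

Constraint C1: q = -3, which is not ≥ 0. All other constraints are satisfied.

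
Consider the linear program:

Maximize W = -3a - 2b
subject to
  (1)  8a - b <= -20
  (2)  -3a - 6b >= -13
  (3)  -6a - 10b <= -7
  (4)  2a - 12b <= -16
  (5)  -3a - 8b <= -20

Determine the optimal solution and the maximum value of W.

The optimum lies where -3a - 6b = -13 and -6a - 10b = -7.
Solving simultaneously gives a = -44/3, b = 19/2.

a = -44/3, b = 19/2, maximum W = 25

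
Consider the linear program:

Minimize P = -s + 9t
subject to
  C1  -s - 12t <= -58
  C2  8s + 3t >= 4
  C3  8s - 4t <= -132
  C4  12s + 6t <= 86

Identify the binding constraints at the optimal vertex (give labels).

C2 and C3

Extreme points and P = -s + 9t:
  (-95/14, 136/7) → P = 2543/14
  (-39/2, 160/3) → P = 999/2
  (-14/3, 71/3) → P = 653/3

The minimum is at (-95/14, 136/7). Substituting into each constraint, equality holds for C2 and C3; the remaining constraints have slack.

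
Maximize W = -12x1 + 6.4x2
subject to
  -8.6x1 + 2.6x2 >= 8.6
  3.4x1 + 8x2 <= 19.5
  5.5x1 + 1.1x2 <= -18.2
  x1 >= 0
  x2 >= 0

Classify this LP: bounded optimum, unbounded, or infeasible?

infeasible

The boundaries 3.4x1 + 8x2 = 19.5 and 5.5x1 + 1.1x2 = -18.2 meet at (-16705/4026, 16913/4026), but that point violates x1 ≥ 0. Every candidate vertex is excluded by some other constraint, so the feasible region is empty.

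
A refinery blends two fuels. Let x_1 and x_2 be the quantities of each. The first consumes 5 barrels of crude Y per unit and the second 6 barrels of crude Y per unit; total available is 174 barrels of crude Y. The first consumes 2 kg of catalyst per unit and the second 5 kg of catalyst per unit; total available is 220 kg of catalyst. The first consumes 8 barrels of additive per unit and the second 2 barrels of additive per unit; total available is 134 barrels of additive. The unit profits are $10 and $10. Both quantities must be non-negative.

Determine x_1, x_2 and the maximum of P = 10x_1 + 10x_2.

Vertices and P = 10x_1 + 10x_2:
  (0, 0) → P = 0
  (0, 29) → P = 290
  (67/4, 0) → P = 335/2
  (12, 19) → P = 310

At the optimal vertex, 5x_1 + 6x_2 = 174 and 8x_1 + 2x_2 = 134.
Solving simultaneously gives x_1 = 12, x_2 = 19.

x_1 = 12, x_2 = 19, maximum P = 310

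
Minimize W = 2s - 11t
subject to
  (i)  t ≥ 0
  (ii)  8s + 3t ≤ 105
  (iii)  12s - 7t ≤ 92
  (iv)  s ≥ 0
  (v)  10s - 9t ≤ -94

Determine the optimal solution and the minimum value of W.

s = 0, t = 35, minimum W = -385

Extreme points and W = 2s - 11t:
  (0, 35) → W = -385
  (13/2, 53/3) → W = -544/3
  (0, 94/9) → W = -1034/9

At the optimal vertex, 8s + 3t = 105 and s = 0.
Solving simultaneously gives s = 0, t = 35.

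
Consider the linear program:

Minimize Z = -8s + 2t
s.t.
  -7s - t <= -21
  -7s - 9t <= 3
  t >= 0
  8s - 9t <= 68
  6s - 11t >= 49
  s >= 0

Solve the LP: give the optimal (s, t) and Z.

s = 307/34, t = 8/17, minimum Z = -1212/17

Extreme points and Z = -8s + 2t:
  (17/2, 0) → Z = -68
  (49/6, 0) → Z = -196/3
  (307/34, 8/17) → Z = -1212/17

At the optimal vertex, 8s - 9t = 68 and 6s - 11t = 49.
Solving simultaneously gives s = 307/34, t = 8/17.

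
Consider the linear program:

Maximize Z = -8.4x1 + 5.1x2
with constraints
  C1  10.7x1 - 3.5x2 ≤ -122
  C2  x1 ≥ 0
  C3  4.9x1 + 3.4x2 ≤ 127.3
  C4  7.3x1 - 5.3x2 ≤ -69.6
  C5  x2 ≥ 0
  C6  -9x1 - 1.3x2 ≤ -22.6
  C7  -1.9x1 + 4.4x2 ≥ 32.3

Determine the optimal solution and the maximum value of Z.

Extreme points and Z = -8.4x1 + 5.1x2:
  (0, 244/7) → Z = 6222/35
  (3075/5353, 195991/5353) → Z = 9737241/53530
  (0, 1273/34) → Z = 3819/20

The binding constraints are x1 = 0 and 4.9x1 + 3.4x2 = 127.3.
Solving simultaneously gives x1 = 0, x2 = 1273/34.

x1 = 0, x2 = 1273/34, maximum Z = 3819/20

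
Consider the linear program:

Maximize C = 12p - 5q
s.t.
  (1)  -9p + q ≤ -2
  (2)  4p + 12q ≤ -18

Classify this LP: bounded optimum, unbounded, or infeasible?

unbounded

From the feasible point (3/56, -85/56), moving in the direction (-1, -9) keeps every constraint satisfied while C increases without bound.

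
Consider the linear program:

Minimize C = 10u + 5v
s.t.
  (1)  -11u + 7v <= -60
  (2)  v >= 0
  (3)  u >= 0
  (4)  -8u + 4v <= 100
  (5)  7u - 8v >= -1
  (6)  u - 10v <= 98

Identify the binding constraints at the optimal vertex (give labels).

(1) and (2)

Feasible corners and C = 10u + 5v:
  (60/11, 0) → C = 600/11
  (487/39, 431/39) → C = 7025/39
  (98, 0) → C = 980
The feasible region is unbounded (it extends along (8, 7), (10, 1)), but C strictly increases along every unbounded feasible direction, so there is no improving ray and the minimum is attained at a vertex.

The minimum is at (60/11, 0). Substituting into each constraint, equality holds for (1) and (2); the remaining constraints have slack.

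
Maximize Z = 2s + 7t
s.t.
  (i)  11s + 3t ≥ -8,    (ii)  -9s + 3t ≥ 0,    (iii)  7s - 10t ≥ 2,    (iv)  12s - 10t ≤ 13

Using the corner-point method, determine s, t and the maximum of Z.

s = -2/23, t = -6/23, maximum Z = -2

Corner points and Z = 2s + 7t:
  (-2/5, -6/5) → Z = -46/5
  (-74/131, -78/131) → Z = -694/131
  (-2/23, -6/23) → Z = -2

The binding constraints are -9s + 3t = 0 and 7s - 10t = 2.
Solving simultaneously gives s = -2/23, t = -6/23.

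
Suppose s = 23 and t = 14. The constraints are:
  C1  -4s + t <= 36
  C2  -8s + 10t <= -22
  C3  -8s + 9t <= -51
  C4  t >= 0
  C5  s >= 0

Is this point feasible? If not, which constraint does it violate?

feasible

C1: -78 ≤ 36 ✓
C2: -44 ≤ -22 ✓
C3: -58 ≤ -51 ✓
C4: 14 ≥ 0 ✓
C5: 23 ≥ 0 ✓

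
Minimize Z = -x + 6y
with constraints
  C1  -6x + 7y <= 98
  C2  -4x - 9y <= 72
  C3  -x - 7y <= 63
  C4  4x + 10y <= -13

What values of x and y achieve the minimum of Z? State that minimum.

x = 539/18, y = -239/18, minimum Z = -1973/18

Vertices and Z = -x + 6y:
  (-693/41, -20/41) → Z = 573/41
  (-1071/88, 157/44) → Z = 2955/88
  (63/19, -180/19) → Z = -1143/19
  (539/18, -239/18) → Z = -1973/18

The binding constraints are -x - 7y = 63 and 4x + 10y = -13.
Solving simultaneously gives x = 539/18, y = -239/18.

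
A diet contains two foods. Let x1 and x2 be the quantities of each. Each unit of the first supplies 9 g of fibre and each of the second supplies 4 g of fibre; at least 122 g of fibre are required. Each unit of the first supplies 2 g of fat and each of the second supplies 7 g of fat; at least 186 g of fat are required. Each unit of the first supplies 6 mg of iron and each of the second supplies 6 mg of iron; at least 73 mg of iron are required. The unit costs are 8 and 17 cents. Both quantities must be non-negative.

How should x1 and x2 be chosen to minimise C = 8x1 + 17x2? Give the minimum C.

x1 = 2, x2 = 26, minimum C = 458

Vertices and C = 8x1 + 17x2:
  (0, 61/2) → C = 1037/2
  (93, 0) → C = 744
  (2, 26) → C = 458
The feasible region is unbounded (it extends along (0, 1), (1, 0)), but C strictly increases along every unbounded feasible direction, so there is no improving ray and the minimum is attained at a vertex.

The binding constraints are 9x1 + 4x2 = 122 and 2x1 + 7x2 = 186.
Solving simultaneously gives x1 = 2, x2 = 26.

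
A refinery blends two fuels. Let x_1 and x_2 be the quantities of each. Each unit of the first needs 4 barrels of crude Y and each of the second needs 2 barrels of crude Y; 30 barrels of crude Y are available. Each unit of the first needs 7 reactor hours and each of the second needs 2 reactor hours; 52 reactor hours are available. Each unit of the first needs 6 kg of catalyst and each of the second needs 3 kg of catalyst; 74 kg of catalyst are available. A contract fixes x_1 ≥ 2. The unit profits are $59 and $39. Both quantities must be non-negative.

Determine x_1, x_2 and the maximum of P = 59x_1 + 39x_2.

Vertices and P = 59x_1 + 39x_2:
  (52/7, 0) → P = 3068/7
  (2, 0) → P = 118
  (22/3, 1/3) → P = 1337/3
  (2, 11) → P = 547

The optimum lies where 4x_1 + 2x_2 = 30 and x_1 = 2.
Solving simultaneously gives x_1 = 2, x_2 = 11.

x_1 = 2, x_2 = 11, maximum P = 547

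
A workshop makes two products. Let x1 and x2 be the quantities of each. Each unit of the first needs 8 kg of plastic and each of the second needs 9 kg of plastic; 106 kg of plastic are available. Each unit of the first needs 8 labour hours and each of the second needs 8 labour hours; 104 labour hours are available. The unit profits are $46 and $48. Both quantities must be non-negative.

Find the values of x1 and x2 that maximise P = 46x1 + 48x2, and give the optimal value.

Extreme points and P = 46x1 + 48x2:
  (0, 0) → P = 0
  (0, 106/9) → P = 1696/3
  (13, 0) → P = 598
  (11, 2) → P = 602

The binding constraints are 8x1 + 9x2 = 106 and 8x1 + 8x2 = 104.
Solving simultaneously gives x1 = 11, x2 = 2.

x1 = 11, x2 = 2, maximum P = 602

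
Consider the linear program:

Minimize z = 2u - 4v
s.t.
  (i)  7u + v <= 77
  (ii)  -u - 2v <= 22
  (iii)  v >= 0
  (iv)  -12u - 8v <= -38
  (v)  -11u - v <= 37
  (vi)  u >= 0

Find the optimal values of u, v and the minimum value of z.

Feasible corners and z = 2u - 4v:
  (11, 0) → z = 22
  (0, 77) → z = -308
  (19/6, 0) → z = 19/3
  (0, 19/4) → z = -19

u = 0, v = 77, minimum z = -308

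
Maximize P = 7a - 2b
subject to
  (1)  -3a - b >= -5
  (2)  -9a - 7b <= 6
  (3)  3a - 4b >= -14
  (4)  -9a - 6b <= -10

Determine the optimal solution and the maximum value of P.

a = 20/9, b = -5/3, maximum P = 170/9

Corner points and P = 7a - 2b:
  (2/5, 19/5) → P = -24/5
  (20/9, -5/3) → P = 170/9
  (-22/27, 26/9) → P = -310/27

At the optimal vertex, -3a - b = -5 and -9a - 6b = -10.
Solving simultaneously gives a = 20/9, b = -5/3.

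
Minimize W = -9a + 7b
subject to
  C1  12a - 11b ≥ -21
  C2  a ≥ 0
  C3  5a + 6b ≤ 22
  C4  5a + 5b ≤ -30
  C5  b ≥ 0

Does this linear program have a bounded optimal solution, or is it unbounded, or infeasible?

infeasible

The boundaries 12a - 11b = -21 and a = 0 meet at (0, 21/11), but that point violates 5a + 5b ≤ -30. Every candidate vertex is excluded by some other constraint, so the feasible region is empty.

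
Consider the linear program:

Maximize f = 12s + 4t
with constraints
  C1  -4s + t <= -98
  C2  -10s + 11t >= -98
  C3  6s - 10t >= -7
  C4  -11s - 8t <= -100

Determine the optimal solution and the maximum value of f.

Corner points and f = 12s + 4t:
  (490/17, 294/17) → f = 7056/17
  (987/34, 308/17) → f = 7154/17
  (1057/34, 329/17) → f = 7658/17

At the optimal vertex, -10s + 11t = -98 and 6s - 10t = -7.
Solving simultaneously gives s = 1057/34, t = 329/17.

s = 1057/34, t = 329/17, maximum f = 7658/17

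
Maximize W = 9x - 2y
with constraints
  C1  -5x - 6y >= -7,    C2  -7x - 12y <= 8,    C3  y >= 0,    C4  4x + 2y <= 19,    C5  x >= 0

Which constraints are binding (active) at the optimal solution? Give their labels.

Extreme points and W = 9x - 2y:
  (7/5, 0) → W = 63/5
  (0, 7/6) → W = -7/3
  (0, 0) → W = 0

The maximum is at (7/5, 0). Substituting into each constraint, equality holds for C1 and C3; the remaining constraints have slack.

C1 and C3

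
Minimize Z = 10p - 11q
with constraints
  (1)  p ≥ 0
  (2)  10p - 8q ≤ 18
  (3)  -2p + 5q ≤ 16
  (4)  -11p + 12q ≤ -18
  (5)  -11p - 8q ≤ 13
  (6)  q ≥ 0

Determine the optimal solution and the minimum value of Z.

p = 9/4, q = 9/16, minimum Z = 261/16

Extreme points and Z = 10p - 11q:
  (9/4, 9/16) → Z = 261/16
  (9/5, 0) → Z = 18
  (18/11, 0) → Z = 180/11

The binding constraints are 10p - 8q = 18 and -11p + 12q = -18.
Solving simultaneously gives p = 9/4, q = 9/16.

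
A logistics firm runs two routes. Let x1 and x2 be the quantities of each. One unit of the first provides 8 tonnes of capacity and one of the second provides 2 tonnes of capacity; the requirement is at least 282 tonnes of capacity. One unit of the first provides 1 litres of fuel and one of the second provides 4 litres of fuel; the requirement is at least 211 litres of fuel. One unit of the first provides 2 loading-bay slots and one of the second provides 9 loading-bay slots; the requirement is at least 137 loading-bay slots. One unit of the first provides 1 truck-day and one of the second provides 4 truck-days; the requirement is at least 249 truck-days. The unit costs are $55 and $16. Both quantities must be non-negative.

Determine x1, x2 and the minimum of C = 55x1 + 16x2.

Corner points and C = 55x1 + 16x2:
  (0, 141) → C = 2256
  (249, 0) → C = 13695
  (21, 57) → C = 2067
The feasible region is unbounded (it extends along (0, 1), (1, 0)), but C strictly increases along every unbounded feasible direction, so there is no improving ray and the minimum is attained at a vertex.

The optimum lies where 8x1 + 2x2 = 282 and x1 + 4x2 = 249.
Solving simultaneously gives x1 = 21, x2 = 57.

x1 = 21, x2 = 57, minimum C = 2067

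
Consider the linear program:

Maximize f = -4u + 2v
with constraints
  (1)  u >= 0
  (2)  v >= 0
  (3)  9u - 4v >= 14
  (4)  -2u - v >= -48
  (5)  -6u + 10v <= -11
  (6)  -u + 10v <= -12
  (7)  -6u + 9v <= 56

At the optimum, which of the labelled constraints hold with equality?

(2) and (6)

Extreme points and f = -4u + 2v:
  (24, 0) → f = -96
  (12, 0) → f = -48
  (164/7, 8/7) → f = -640/7

The maximum is at (12, 0). Substituting into each constraint, equality holds for (2) and (6); the remaining constraints have slack.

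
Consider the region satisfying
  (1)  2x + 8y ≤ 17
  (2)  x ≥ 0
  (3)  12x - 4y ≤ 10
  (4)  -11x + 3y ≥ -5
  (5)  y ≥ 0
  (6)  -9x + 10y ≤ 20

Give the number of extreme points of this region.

Pairwise boundary intersections that survive every other constraint:
  (91/94, 177/94)
  (5/46, 193/92)
  (0, 0)
  (0, 2)
  (5/11, 0)

5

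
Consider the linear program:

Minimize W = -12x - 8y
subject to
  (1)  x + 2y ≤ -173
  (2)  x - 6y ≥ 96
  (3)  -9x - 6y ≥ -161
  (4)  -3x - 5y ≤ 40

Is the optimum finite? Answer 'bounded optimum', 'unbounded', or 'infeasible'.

infeasible

The boundaries x + 2y = -173 and x - 6y = 96 meet at (-423/4, -269/8), but that point violates -3x - 5y ≤ 40. Every candidate vertex is excluded by some other constraint, so the feasible region is empty.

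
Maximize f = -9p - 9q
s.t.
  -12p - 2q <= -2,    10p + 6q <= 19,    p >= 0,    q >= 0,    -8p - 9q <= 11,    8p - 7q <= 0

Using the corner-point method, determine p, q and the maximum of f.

Extreme points and f = -9p - 9q:
  (0, 1) → f = -9
  (7/50, 4/25) → f = -27/10
  (0, 19/6) → f = -57/2
  (133/118, 76/59) → f = -2565/118

p = 7/50, q = 4/25, maximum f = -27/10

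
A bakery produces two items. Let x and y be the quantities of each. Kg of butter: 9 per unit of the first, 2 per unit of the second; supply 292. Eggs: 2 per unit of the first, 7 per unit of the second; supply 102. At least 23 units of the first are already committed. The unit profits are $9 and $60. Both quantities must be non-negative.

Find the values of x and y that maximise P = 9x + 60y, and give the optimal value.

Corner points and P = 9x + 60y:
  (292/9, 0) → P = 292
  (23, 0) → P = 207
  (1840/59, 334/59) → P = 36600/59
  (23, 8) → P = 687

At the optimal vertex, 2x + 7y = 102 and x = 23.
Solving simultaneously gives x = 23, y = 8.

x = 23, y = 8, maximum P = 687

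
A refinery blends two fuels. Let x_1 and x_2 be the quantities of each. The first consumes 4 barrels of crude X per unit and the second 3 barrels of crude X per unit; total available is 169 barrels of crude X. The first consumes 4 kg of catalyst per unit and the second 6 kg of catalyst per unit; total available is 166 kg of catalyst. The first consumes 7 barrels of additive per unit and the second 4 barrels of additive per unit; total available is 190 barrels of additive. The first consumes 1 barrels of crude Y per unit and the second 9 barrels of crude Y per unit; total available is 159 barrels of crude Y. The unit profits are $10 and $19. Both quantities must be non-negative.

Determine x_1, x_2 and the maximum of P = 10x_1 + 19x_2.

At the optimal vertex, 4x_1 + 6x_2 = 166 and x_1 + 9x_2 = 159.
Solving simultaneously gives x_1 = 18, x_2 = 47/3.

x_1 = 18, x_2 = 47/3, maximum P = 1433/3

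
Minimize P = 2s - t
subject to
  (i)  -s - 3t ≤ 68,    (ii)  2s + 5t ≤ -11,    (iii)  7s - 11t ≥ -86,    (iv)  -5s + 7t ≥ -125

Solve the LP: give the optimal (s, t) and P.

The optimum lies where -s - 3t = 68 and 7s - 11t = -86.
Solving simultaneously gives s = -503/16, t = -195/16.

s = -503/16, t = -195/16, minimum P = -811/16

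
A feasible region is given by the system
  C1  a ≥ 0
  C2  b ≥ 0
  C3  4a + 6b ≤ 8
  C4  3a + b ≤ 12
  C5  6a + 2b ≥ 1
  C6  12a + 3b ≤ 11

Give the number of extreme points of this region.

Pairwise boundary intersections that survive every other constraint:
  (0, 4/3)
  (0, 1/2)
  (1/6, 0)
  (11/12, 0)
  (7/10, 13/15)

5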